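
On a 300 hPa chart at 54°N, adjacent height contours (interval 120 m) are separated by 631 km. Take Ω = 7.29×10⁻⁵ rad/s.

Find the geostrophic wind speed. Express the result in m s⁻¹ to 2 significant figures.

Coriolis parameter at 54°N:
f = 2Ω sin φ = 2 × 7.29×10⁻⁵ × sin 54° = 1.18×10⁻⁴ s⁻¹
Height gradient: |∂Z/∂n| = 120 m / 631000 m = 1.90×10⁻⁴
On a pressure surface, geostrophic balance gives V_g = (g/f)|∂Z/∂n|:
V_g = 9.81 × 1.90×10⁻⁴ / 1.18×10⁻⁴ = 15.8 m/s

16 m s⁻¹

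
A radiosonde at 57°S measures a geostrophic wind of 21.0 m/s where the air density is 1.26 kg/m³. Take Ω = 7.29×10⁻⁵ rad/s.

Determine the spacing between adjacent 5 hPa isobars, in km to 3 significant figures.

155 km

Coriolis parameter at 57°S:
f = 2Ω sin φ = 2 × 7.29×10⁻⁵ × sin 57° = 1.22×10⁻⁴ s⁻¹
Geostrophic balance rearranged: |∂P/∂n| = f ρ V_g
|∂P/∂n| = 1.22×10⁻⁴ × 1.26 × 21.0 = 3.24×10⁻³ Pa/m
Isobar spacing: Δn = ΔP/|∂P/∂n| = 500 Pa / 3.24×10⁻³ Pa/m = 154537 m ≈ 155 km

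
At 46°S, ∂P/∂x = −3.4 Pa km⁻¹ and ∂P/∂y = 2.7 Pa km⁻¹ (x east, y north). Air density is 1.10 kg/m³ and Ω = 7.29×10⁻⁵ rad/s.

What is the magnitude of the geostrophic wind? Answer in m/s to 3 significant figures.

37.6 m/s

Coriolis parameter at 46°S:
f = 2Ω sin φ = 2 × 7.29×10⁻⁵ × sin 46° = 1.05×10⁻⁴ s⁻¹
In the Southern Hemisphere f is negative: f = −1.05×10⁻⁴ s⁻¹.
Component geostrophic relations (x east, y north):
u_g = −(1/(fρ)) ∂P/∂y,  v_g = (1/(fρ)) ∂P/∂x
u_g = −(2.7×10⁻³)/(−1.05×10⁻⁴ × 1.10) = 23.4 m/s;  v_g = (−3.4×10⁻³)/(−1.05×10⁻⁴ × 1.10) = 29.5 m/s
|V_g| = √(u_g² + v_g²) = 37.6 m/s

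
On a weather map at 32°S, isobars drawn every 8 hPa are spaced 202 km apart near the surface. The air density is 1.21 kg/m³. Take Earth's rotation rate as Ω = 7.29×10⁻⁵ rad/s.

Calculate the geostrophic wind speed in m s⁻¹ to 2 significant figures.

42 m s⁻¹

Coriolis parameter at 32°S:
f = 2Ω sin φ = 2 × 7.29×10⁻⁵ × sin 32° = 7.73×10⁻⁵ s⁻¹
Pressure gradient: |∂P/∂n| = 800 Pa / 202000 m = 3.96×10⁻³ Pa/m
Geostrophic balance (pressure-gradient force = Coriolis force):
V_g = (1/(fρ)) |∂P/∂n| = 3.96×10⁻³ / (7.73×10⁻⁵ × 1.21) = 42.4 m/s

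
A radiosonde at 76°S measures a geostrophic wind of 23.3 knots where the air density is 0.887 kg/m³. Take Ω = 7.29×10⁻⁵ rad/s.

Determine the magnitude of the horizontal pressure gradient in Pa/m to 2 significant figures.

Coriolis parameter at 76°S:
f = 2Ω sin φ = 2 × 7.29×10⁻⁵ × sin 76° = 1.41×10⁻⁴ s⁻¹
Wind speed in SI: 23.3 knots = 12.0 m/s
Geostrophic balance rearranged: |∂P/∂n| = f ρ V_g
|∂P/∂n| = 1.41×10⁻⁴ × 0.887 × 12.0 = 1.50×10⁻³ Pa/m

1.5×10⁻³ Pa/m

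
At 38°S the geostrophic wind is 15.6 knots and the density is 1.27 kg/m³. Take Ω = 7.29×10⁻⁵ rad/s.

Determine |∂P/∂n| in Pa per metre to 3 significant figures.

Coriolis parameter at 38°S:
f = 2Ω sin φ = 2 × 7.29×10⁻⁵ × sin 38° = 8.98×10⁻⁵ s⁻¹
Wind speed in SI: 15.6 knots = 8.03 m/s
Geostrophic balance rearranged: |∂P/∂n| = f ρ V_g
|∂P/∂n| = 8.98×10⁻⁵ × 1.27 × 8.03 = 9.15×10⁻⁴ Pa/m

9.15×10⁻⁴ Pa/m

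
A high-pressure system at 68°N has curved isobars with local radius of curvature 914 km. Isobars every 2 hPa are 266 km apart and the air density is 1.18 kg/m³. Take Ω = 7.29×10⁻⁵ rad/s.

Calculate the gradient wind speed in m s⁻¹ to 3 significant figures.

4.91 m s⁻¹

Coriolis parameter at 68°N:
f = 2Ω sin φ = 2 × 7.29×10⁻⁵ × sin 68° = 1.35×10⁻⁴ s⁻¹
Pressure gradient: |∂P/∂n| = 200 Pa / 266000 m = 7.52×10⁻⁴ Pa/m
Geostrophic speed: V_g = |∂P/∂n|/(fρ) = 7.52×10⁻⁴/(1.35×10⁻⁴ × 1.18) = 4.71 m/s
Around a high, pressure-gradient force acts outward with centrifugal, so Coriolis balances both:
fV = (1/ρ)|∂P/∂n| + V²/R  →  V² − fR·V + fR·V_g = 0
With fR = 1.35×10⁻⁴ × 914×10³ m = 124 m/s:
V = [fR − √((fR)² − 4 fR V_g)]/2 = [124 − √(124² − 4×124×4.71)]/2 = 4.91 m/s
Supergeostrophic (V > V_g = 4.71 m/s), as expected around a high.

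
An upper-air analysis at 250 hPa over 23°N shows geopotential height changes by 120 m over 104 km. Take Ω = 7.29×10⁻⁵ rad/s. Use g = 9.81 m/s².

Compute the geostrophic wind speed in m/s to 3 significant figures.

Coriolis parameter at 23°N:
f = 2Ω sin φ = 2 × 7.29×10⁻⁵ × sin 23° = 5.70×10⁻⁵ s⁻¹
Height gradient: |∂Z/∂n| = 120 m / 104000 m = 1.15×10⁻³
On a pressure surface, geostrophic balance gives V_g = (g/f)|∂Z/∂n|:
V_g = 9.81 × 1.15×10⁻³ / 5.70×10⁻⁵ = 199 m/s

199 m/s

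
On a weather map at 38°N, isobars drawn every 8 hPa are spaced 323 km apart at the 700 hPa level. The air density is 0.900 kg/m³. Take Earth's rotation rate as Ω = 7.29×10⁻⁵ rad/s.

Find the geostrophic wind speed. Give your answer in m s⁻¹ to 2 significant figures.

31 m s⁻¹

Coriolis parameter at 38°N:
f = 2Ω sin φ = 2 × 7.29×10⁻⁵ × sin 38° = 8.98×10⁻⁵ s⁻¹
Pressure gradient: |∂P/∂n| = 800 Pa / 323000 m = 2.48×10⁻³ Pa/m
Geostrophic balance (pressure-gradient force = Coriolis force):
V_g = (1/(fρ)) |∂P/∂n| = 2.48×10⁻³ / (8.98×10⁻⁵ × 0.900) = 30.7 m/s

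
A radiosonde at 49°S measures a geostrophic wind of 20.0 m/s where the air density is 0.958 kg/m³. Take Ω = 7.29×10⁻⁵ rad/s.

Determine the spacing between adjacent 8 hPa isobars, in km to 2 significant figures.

Coriolis parameter at 49°S:
f = 2Ω sin φ = 2 × 7.29×10⁻⁵ × sin 49° = 1.10×10⁻⁴ s⁻¹
Geostrophic balance rearranged: |∂P/∂n| = f ρ V_g
|∂P/∂n| = 1.10×10⁻⁴ × 0.958 × 20.0 = 2.11×10⁻³ Pa/m
Isobar spacing: Δn = ΔP/|∂P/∂n| = 800 Pa / 2.11×10⁻³ Pa/m = 379452 m ≈ 380 km

380 km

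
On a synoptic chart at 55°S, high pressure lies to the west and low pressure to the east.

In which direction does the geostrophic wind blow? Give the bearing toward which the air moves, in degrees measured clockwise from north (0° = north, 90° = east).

The pressure-gradient force points toward the east (bearing 090°).
Geostrophic balance: in the Southern Hemisphere the Coriolis force deflects motion to the left, so the geostrophic wind blows 90° to the left of the pressure-gradient force (low pressure on the right).
Rotating 090° by 90° counterclockwise gives 000° — the wind blows toward the north.

000°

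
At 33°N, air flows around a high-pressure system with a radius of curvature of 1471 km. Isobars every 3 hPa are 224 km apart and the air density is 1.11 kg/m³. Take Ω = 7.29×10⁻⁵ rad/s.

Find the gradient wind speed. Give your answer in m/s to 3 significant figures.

Coriolis parameter at 33°N:
f = 2Ω sin φ = 2 × 7.29×10⁻⁵ × sin 33° = 7.94×10⁻⁵ s⁻¹
Pressure gradient: |∂P/∂n| = 300 Pa / 224000 m = 1.34×10⁻³ Pa/m
Geostrophic speed: V_g = |∂P/∂n|/(fρ) = 1.34×10⁻³/(7.94×10⁻⁵ × 1.11) = 15.2 m/s
Around a high, pressure-gradient force acts outward with centrifugal, so Coriolis balances both:
fV = (1/ρ)|∂P/∂n| + V²/R  →  V² − fR·V + fR·V_g = 0
With fR = 7.94×10⁻⁵ × 1471×10³ m = 117 m/s:
V = [fR − √((fR)² − 4 fR V_g)]/2 = [117 − √(117² − 4×117×15.2)]/2 = 18 m/s
Supergeostrophic (V > V_g = 15.2 m/s), as expected around a high.

18.0 m/s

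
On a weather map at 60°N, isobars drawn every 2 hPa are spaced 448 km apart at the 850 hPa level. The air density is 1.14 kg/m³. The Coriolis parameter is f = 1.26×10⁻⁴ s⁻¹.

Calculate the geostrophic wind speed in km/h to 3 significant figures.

Pressure gradient: |∂P/∂n| = 200 Pa / 448000 m = 4.46×10⁻⁴ Pa/m
Geostrophic balance (pressure-gradient force = Coriolis force):
V_g = (1/(fρ)) |∂P/∂n| = 4.46×10⁻⁴ / (1.26×10⁻⁴ × 1.14) = 3.11 m/s
Converting: 3.11 m/s × 3.6 = 11.2 km/h

11.2 km/h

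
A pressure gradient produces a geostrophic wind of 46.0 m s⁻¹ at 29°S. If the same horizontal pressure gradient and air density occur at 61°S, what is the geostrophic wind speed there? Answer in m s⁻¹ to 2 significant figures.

With the same pressure gradient and density, V_g ∝ 1/f ∝ 1/sin φ.
V₂ = V₁ · sin φ₁ / sin φ₂ = 46.0 × sin 29° / sin 61°
V₂ = 46.0 × 0.4848/0.8746 = 25 m s⁻¹

25 m s⁻¹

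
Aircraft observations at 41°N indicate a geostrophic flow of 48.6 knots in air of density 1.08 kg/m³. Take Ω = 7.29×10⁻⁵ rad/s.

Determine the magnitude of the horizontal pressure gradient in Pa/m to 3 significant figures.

2.58×10⁻³ Pa/m

Coriolis parameter at 41°N:
f = 2Ω sin φ = 2 × 7.29×10⁻⁵ × sin 41° = 9.57×10⁻⁵ s⁻¹
Wind speed in SI: 48.6 knots = 25.0 m/s
Geostrophic balance rearranged: |∂P/∂n| = f ρ V_g
|∂P/∂n| = 9.57×10⁻⁵ × 1.08 × 25.0 = 2.58×10⁻³ Pa/m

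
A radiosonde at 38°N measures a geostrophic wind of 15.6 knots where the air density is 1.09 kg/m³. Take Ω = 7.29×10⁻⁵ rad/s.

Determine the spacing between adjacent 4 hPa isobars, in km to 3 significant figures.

509 km

Coriolis parameter at 38°N:
f = 2Ω sin φ = 2 × 7.29×10⁻⁵ × sin 38° = 8.98×10⁻⁵ s⁻¹
Wind speed in SI: 15.6 knots = 8.03 m/s
Geostrophic balance rearranged: |∂P/∂n| = f ρ V_g
|∂P/∂n| = 8.98×10⁻⁵ × 1.09 × 8.03 = 7.85×10⁻⁴ Pa/m
Isobar spacing: Δn = ΔP/|∂P/∂n| = 400 Pa / 7.85×10⁻⁴ Pa/m = 509414 m ≈ 509 km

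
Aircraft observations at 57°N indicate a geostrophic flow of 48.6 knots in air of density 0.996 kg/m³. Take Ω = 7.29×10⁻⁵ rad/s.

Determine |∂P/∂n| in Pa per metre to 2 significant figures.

3.0×10⁻³ Pa/m

Coriolis parameter at 57°N:
f = 2Ω sin φ = 2 × 7.29×10⁻⁵ × sin 57° = 1.22×10⁻⁴ s⁻¹
Wind speed in SI: 48.6 knots = 25.0 m/s
Geostrophic balance rearranged: |∂P/∂n| = f ρ V_g
|∂P/∂n| = 1.22×10⁻⁴ × 0.996 × 25.0 = 3.04×10⁻³ Pa/m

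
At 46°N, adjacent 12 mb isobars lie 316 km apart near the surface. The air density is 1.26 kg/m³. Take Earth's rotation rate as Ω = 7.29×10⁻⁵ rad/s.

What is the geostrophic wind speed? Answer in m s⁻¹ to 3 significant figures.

28.7 m s⁻¹

Coriolis parameter at 46°N:
f = 2Ω sin φ = 2 × 7.29×10⁻⁵ × sin 46° = 1.05×10⁻⁴ s⁻¹
Pressure gradient: |∂P/∂n| = 1200 Pa / 316000 m = 3.80×10⁻³ Pa/m
Geostrophic balance (pressure-gradient force = Coriolis force):
V_g = (1/(fρ)) |∂P/∂n| = 3.80×10⁻³ / (1.05×10⁻⁴ × 1.26) = 28.7 m/s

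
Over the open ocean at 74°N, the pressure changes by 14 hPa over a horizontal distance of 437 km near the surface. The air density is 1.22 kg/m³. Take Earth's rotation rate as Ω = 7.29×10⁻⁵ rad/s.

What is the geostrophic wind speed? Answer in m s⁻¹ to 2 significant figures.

19 m s⁻¹

Coriolis parameter at 74°N:
f = 2Ω sin φ = 2 × 7.29×10⁻⁵ × sin 74° = 1.40×10⁻⁴ s⁻¹
Pressure gradient: |∂P/∂n| = 1400 Pa / 437000 m = 3.20×10⁻³ Pa/m
Geostrophic balance (pressure-gradient force = Coriolis force):
V_g = (1/(fρ)) |∂P/∂n| = 3.20×10⁻³ / (1.40×10⁻⁴ × 1.22) = 18.7 m/s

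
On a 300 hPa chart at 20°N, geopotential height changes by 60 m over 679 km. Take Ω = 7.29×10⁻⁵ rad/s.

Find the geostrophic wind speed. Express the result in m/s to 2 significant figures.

17 m/s

Coriolis parameter at 20°N:
f = 2Ω sin φ = 2 × 7.29×10⁻⁵ × sin 20° = 4.99×10⁻⁵ s⁻¹
Height gradient: |∂Z/∂n| = 60 m / 679000 m = 8.84×10⁻⁵
On a pressure surface, geostrophic balance gives V_g = (g/f)|∂Z/∂n|:
V_g = 9.81 × 8.84×10⁻⁵ / 4.99×10⁻⁵ = 17.4 m/s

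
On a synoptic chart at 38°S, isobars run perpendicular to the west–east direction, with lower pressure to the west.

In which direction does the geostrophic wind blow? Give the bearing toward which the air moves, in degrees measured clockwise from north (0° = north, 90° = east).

180°

The pressure-gradient force points toward the west (bearing 270°).
Geostrophic balance: in the Southern Hemisphere the Coriolis force deflects motion to the left, so the geostrophic wind blows 90° to the left of the pressure-gradient force (low pressure on the right).
Rotating 270° by 90° counterclockwise gives 180° — the wind blows toward the south.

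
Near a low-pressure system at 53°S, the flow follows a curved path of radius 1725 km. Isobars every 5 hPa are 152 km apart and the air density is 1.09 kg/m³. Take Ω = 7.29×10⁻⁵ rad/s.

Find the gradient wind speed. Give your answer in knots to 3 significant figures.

45.2 knots

Coriolis parameter at 53°S:
f = 2Ω sin φ = 2 × 7.29×10⁻⁵ × sin 53° = 1.16×10⁻⁴ s⁻¹
Pressure gradient: |∂P/∂n| = 500 Pa / 152000 m = 3.29×10⁻³ Pa/m
Geostrophic speed: V_g = |∂P/∂n|/(fρ) = 3.29×10⁻³/(1.16×10⁻⁴ × 1.09) = 25.9 m/s
Around a low, centrifugal force acts outward with Coriolis, so pressure-gradient force balances both:
(1/ρ)|∂P/∂n| = fV + V²/R  →  V² + fR·V − fR·V_g = 0
With fR = 1.16×10⁻⁴ × 1725×10³ m = 201 m/s:
V = [−fR + √((fR)² + 4 fR V_g)]/2 = [−201 + √(201² + 4×201×25.9)]/2 = 23.2 m/s
Subgeostrophic (V < V_g = 25.9 m/s), as expected around a low.
Converting: 23.2 m/s × 1.944 = 45.2 knots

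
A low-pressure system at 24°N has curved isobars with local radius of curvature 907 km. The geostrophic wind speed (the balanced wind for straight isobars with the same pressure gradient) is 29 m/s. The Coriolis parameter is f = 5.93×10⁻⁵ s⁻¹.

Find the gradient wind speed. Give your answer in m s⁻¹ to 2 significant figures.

21 m s⁻¹

Around a low, centrifugal force acts outward with Coriolis, so pressure-gradient force balances both:
(1/ρ)|∂P/∂n| = fV + V²/R  →  V² + fR·V − fR·V_g = 0
With fR = 5.93×10⁻⁵ × 907×10³ m = 53.8 m/s:
V = [−fR + √((fR)² + 4 fR V_g)]/2 = [−53.8 + √(53.8² + 4×53.8×29)]/2 = 20.9 m/s
Subgeostrophic (V < V_g = 29 m/s), as expected around a low.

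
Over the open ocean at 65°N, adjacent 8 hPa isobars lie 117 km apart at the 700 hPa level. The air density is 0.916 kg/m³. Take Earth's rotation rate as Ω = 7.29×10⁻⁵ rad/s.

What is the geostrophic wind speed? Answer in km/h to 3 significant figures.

203 km/h

Coriolis parameter at 65°N:
f = 2Ω sin φ = 2 × 7.29×10⁻⁵ × sin 65° = 1.32×10⁻⁴ s⁻¹
Pressure gradient: |∂P/∂n| = 800 Pa / 117000 m = 6.84×10⁻³ Pa/m
Geostrophic balance (pressure-gradient force = Coriolis force):
V_g = (1/(fρ)) |∂P/∂n| = 6.84×10⁻³ / (1.32×10⁻⁴ × 0.916) = 56.5 m/s
Converting: 56.5 m/s × 3.6 = 203 km/h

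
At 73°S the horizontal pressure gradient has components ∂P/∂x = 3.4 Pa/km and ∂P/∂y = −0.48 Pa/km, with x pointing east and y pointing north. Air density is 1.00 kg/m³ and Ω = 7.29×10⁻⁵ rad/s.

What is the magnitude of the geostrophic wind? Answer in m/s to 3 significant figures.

24.6 m/s

Coriolis parameter at 73°S:
f = 2Ω sin φ = 2 × 7.29×10⁻⁵ × sin 73° = 1.39×10⁻⁴ s⁻¹
In the Southern Hemisphere f is negative: f = −1.39×10⁻⁴ s⁻¹.
Component geostrophic relations (x east, y north):
u_g = −(1/(fρ)) ∂P/∂y,  v_g = (1/(fρ)) ∂P/∂x
u_g = −(−0.48×10⁻³)/(−1.39×10⁻⁴ × 1.00) = −3.44 m/s;  v_g = (3.4×10⁻³)/(−1.39×10⁻⁴ × 1.00) = −24.4 m/s
|V_g| = √(u_g² + v_g²) = 24.6 m/s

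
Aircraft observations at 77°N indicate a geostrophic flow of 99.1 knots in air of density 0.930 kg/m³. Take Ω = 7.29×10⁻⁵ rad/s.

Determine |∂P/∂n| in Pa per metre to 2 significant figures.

6.7×10⁻³ Pa/m

Coriolis parameter at 77°N:
f = 2Ω sin φ = 2 × 7.29×10⁻⁵ × sin 77° = 1.42×10⁻⁴ s⁻¹
Wind speed in SI: 99.1 knots = 51.0 m/s
Geostrophic balance rearranged: |∂P/∂n| = f ρ V_g
|∂P/∂n| = 1.42×10⁻⁴ × 0.930 × 51.0 = 6.74×10⁻³ Pa/m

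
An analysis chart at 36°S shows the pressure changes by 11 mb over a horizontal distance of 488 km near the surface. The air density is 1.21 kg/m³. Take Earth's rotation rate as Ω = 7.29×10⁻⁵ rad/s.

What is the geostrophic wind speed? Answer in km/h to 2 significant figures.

Coriolis parameter at 36°S:
f = 2Ω sin φ = 2 × 7.29×10⁻⁵ × sin 36° = 8.57×10⁻⁵ s⁻¹
Pressure gradient: |∂P/∂n| = 1100 Pa / 488000 m = 2.25×10⁻³ Pa/m
Geostrophic balance (pressure-gradient force = Coriolis force):
V_g = (1/(fρ)) |∂P/∂n| = 2.25×10⁻³ / (8.57×10⁻⁵ × 1.21) = 21.7 m/s
Converting: 21.7 m/s × 3.6 = 78 km/h

78 km/h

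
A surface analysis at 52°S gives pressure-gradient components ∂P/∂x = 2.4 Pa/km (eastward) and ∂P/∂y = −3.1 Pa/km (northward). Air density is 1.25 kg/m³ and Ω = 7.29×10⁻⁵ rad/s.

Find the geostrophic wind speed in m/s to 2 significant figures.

27 m/s

Coriolis parameter at 52°S:
f = 2Ω sin φ = 2 × 7.29×10⁻⁵ × sin 52° = 1.15×10⁻⁴ s⁻¹
In the Southern Hemisphere f is negative: f = −1.15×10⁻⁴ s⁻¹.
Component geostrophic relations (x east, y north):
u_g = −(1/(fρ)) ∂P/∂y,  v_g = (1/(fρ)) ∂P/∂x
u_g = −(−3.1×10⁻³)/(−1.15×10⁻⁴ × 1.25) = −21.6 m/s;  v_g = (2.4×10⁻³)/(−1.15×10⁻⁴ × 1.25) = −16.7 m/s
|V_g| = √(u_g² + v_g²) = 27.3 m/s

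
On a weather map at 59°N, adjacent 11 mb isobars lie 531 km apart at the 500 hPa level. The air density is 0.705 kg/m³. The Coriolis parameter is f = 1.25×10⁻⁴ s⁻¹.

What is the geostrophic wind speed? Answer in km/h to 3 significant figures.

Pressure gradient: |∂P/∂n| = 1100 Pa / 531000 m = 2.07×10⁻³ Pa/m
Geostrophic balance (pressure-gradient force = Coriolis force):
V_g = (1/(fρ)) |∂P/∂n| = 2.07×10⁻³ / (1.25×10⁻⁴ × 0.705) = 23.5 m/s
Converting: 23.5 m/s × 3.6 = 84.6 km/h

84.6 km/h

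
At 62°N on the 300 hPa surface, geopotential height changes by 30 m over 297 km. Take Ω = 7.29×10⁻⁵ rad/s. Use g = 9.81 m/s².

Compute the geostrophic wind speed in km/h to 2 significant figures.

28 km/h

Coriolis parameter at 62°N:
f = 2Ω sin φ = 2 × 7.29×10⁻⁵ × sin 62° = 1.29×10⁻⁴ s⁻¹
Height gradient: |∂Z/∂n| = 30 m / 297000 m = 1.01×10⁻⁴
On a pressure surface, geostrophic balance gives V_g = (g/f)|∂Z/∂n|:
V_g = 9.81 × 1.01×10⁻⁴ / 1.29×10⁻⁴ = 7.70 m/s
Converting: 7.70 m/s × 3.6 = 28 km/h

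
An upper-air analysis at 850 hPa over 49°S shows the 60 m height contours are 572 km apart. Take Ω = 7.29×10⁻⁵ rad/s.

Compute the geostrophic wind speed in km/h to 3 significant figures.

33.7 km/h

Coriolis parameter at 49°S:
f = 2Ω sin φ = 2 × 7.29×10⁻⁵ × sin 49° = 1.10×10⁻⁴ s⁻¹
Height gradient: |∂Z/∂n| = 60 m / 572000 m = 1.05×10⁻⁴
On a pressure surface, geostrophic balance gives V_g = (g/f)|∂Z/∂n|:
V_g = 9.81 × 1.05×10⁻⁴ / 1.10×10⁻⁴ = 9.35 m/s
Converting: 9.35 m/s × 3.6 = 33.7 km/h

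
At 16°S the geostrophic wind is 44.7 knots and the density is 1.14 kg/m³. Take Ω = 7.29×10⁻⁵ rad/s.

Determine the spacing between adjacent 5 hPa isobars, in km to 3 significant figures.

475 km

Coriolis parameter at 16°S:
f = 2Ω sin φ = 2 × 7.29×10⁻⁵ × sin 16° = 4.02×10⁻⁵ s⁻¹
Wind speed in SI: 44.7 knots = 23.0 m/s
Geostrophic balance rearranged: |∂P/∂n| = f ρ V_g
|∂P/∂n| = 4.02×10⁻⁵ × 1.14 × 23.0 = 1.05×10⁻³ Pa/m
Isobar spacing: Δn = ΔP/|∂P/∂n| = 500 Pa / 1.05×10⁻³ Pa/m = 474596 m ≈ 475 km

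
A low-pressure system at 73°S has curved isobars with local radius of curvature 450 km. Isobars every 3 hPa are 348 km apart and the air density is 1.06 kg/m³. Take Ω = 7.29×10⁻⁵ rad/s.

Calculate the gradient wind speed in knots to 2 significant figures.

Coriolis parameter at 73°S:
f = 2Ω sin φ = 2 × 7.29×10⁻⁵ × sin 73° = 1.39×10⁻⁴ s⁻¹
Pressure gradient: |∂P/∂n| = 300 Pa / 348000 m = 8.62×10⁻⁴ Pa/m
Geostrophic speed: V_g = |∂P/∂n|/(fρ) = 8.62×10⁻⁴/(1.39×10⁻⁴ × 1.06) = 5.83 m/s
Around a low, centrifugal force acts outward with Coriolis, so pressure-gradient force balances both:
(1/ρ)|∂P/∂n| = fV + V²/R  →  V² + fR·V − fR·V_g = 0
With fR = 1.39×10⁻⁴ × 450×10³ m = 62.7 m/s:
V = [−fR + √((fR)² + 4 fR V_g)]/2 = [−62.7 + √(62.7² + 4×62.7×5.83)]/2 = 5.37 m/s
Subgeostrophic (V < V_g = 5.83 m/s), as expected around a low.
Converting: 5.37 m/s × 1.944 = 10 knots

10 knots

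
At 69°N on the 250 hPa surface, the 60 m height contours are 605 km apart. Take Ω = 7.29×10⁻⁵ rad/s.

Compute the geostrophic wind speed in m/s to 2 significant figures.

7.1 m/s

Coriolis parameter at 69°N:
f = 2Ω sin φ = 2 × 7.29×10⁻⁵ × sin 69° = 1.36×10⁻⁴ s⁻¹
Height gradient: |∂Z/∂n| = 60 m / 605000 m = 9.92×10⁻⁵
On a pressure surface, geostrophic balance gives V_g = (g/f)|∂Z/∂n|:
V_g = 9.81 × 9.92×10⁻⁵ / 1.36×10⁻⁴ = 7.15 m/s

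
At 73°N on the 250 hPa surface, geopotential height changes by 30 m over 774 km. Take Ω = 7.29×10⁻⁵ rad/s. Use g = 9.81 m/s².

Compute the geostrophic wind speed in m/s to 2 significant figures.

Coriolis parameter at 73°N:
f = 2Ω sin φ = 2 × 7.29×10⁻⁵ × sin 73° = 1.39×10⁻⁴ s⁻¹
Height gradient: |∂Z/∂n| = 30 m / 774000 m = 3.88×10⁻⁵
On a pressure surface, geostrophic balance gives V_g = (g/f)|∂Z/∂n|:
V_g = 9.81 × 3.88×10⁻⁵ / 1.39×10⁻⁴ = 2.73 m/s

2.7 m/s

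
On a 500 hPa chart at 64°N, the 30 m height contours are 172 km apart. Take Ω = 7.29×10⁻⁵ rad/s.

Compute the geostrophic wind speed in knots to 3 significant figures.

25.4 knots

Coriolis parameter at 64°N:
f = 2Ω sin φ = 2 × 7.29×10⁻⁵ × sin 64° = 1.31×10⁻⁴ s⁻¹
Height gradient: |∂Z/∂n| = 30 m / 172000 m = 1.74×10⁻⁴
On a pressure surface, geostrophic balance gives V_g = (g/f)|∂Z/∂n|:
V_g = 9.81 × 1.74×10⁻⁴ / 1.31×10⁻⁴ = 13.1 m/s
Converting: 13.1 m/s × 1.944 = 25.4 knots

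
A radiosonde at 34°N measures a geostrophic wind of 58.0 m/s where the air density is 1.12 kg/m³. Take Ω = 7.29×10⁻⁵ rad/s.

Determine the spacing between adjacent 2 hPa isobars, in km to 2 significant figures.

38 km

Coriolis parameter at 34°N:
f = 2Ω sin φ = 2 × 7.29×10⁻⁵ × sin 34° = 8.15×10⁻⁵ s⁻¹
Geostrophic balance rearranged: |∂P/∂n| = f ρ V_g
|∂P/∂n| = 8.15×10⁻⁵ × 1.12 × 58.0 = 5.30×10⁻³ Pa/m
Isobar spacing: Δn = ΔP/|∂P/∂n| = 200 Pa / 5.30×10⁻³ Pa/m = 37763 m ≈ 38 km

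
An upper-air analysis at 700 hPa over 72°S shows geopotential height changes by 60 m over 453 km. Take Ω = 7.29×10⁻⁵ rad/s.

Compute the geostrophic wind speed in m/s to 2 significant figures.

Coriolis parameter at 72°S:
f = 2Ω sin φ = 2 × 7.29×10⁻⁵ × sin 72° = 1.39×10⁻⁴ s⁻¹
Height gradient: |∂Z/∂n| = 60 m / 453000 m = 1.32×10⁻⁴
On a pressure surface, geostrophic balance gives V_g = (g/f)|∂Z/∂n|:
V_g = 9.81 × 1.32×10⁻⁴ / 1.39×10⁻⁴ = 9.37 m/s

9.4 m/s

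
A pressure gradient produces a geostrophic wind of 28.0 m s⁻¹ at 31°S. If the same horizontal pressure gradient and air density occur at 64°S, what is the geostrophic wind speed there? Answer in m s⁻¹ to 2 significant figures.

16 m s⁻¹

With the same pressure gradient and density, V_g ∝ 1/f ∝ 1/sin φ.
V₂ = V₁ · sin φ₁ / sin φ₂ = 28.0 × sin 31° / sin 64°
V₂ = 28.0 × 0.5150/0.8988 = 16 m s⁻¹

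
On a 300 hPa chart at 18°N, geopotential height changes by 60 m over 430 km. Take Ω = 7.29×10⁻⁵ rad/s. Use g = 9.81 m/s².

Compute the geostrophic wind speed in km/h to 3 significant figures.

109 km/h

Coriolis parameter at 18°N:
f = 2Ω sin φ = 2 × 7.29×10⁻⁵ × sin 18° = 4.51×10⁻⁵ s⁻¹
Height gradient: |∂Z/∂n| = 60 m / 430000 m = 1.40×10⁻⁴
On a pressure surface, geostrophic balance gives V_g = (g/f)|∂Z/∂n|:
V_g = 9.81 × 1.40×10⁻⁴ / 4.51×10⁻⁵ = 30.4 m/s
Converting: 30.4 m/s × 3.6 = 109 km/h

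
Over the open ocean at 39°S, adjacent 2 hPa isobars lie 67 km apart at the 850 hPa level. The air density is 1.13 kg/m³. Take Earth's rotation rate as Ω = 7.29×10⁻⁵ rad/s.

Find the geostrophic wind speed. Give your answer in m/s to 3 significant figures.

Coriolis parameter at 39°S:
f = 2Ω sin φ = 2 × 7.29×10⁻⁵ × sin 39° = 9.18×10⁻⁵ s⁻¹
Pressure gradient: |∂P/∂n| = 200 Pa / 67000 m = 2.99×10⁻³ Pa/m
Geostrophic balance (pressure-gradient force = Coriolis force):
V_g = (1/(fρ)) |∂P/∂n| = 2.99×10⁻³ / (9.18×10⁻⁵ × 1.13) = 28.8 m/s

28.8 m/s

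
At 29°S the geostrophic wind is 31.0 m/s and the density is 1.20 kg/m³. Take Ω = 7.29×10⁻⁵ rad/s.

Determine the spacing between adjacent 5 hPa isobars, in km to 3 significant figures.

Coriolis parameter at 29°S:
f = 2Ω sin φ = 2 × 7.29×10⁻⁵ × sin 29° = 7.07×10⁻⁵ s⁻¹
Geostrophic balance rearranged: |∂P/∂n| = f ρ V_g
|∂P/∂n| = 7.07×10⁻⁵ × 1.20 × 31.0 = 2.63×10⁻³ Pa/m
Isobar spacing: Δn = ΔP/|∂P/∂n| = 500 Pa / 2.63×10⁻³ Pa/m = 190151 m ≈ 190 km

190 km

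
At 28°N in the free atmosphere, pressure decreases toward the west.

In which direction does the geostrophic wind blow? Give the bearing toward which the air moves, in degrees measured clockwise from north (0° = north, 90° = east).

000°

The pressure-gradient force points toward the west (bearing 270°).
Geostrophic balance: in the Northern Hemisphere the Coriolis force deflects motion to the right, so the geostrophic wind blows 90° to the right of the pressure-gradient force (low pressure on the left).
Rotating 270° by 90° clockwise gives 000° — the wind blows toward the north.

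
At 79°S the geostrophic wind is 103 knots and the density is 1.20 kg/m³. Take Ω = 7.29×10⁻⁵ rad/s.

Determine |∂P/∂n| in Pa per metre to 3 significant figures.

Coriolis parameter at 79°S:
f = 2Ω sin φ = 2 × 7.29×10⁻⁵ × sin 79° = 1.43×10⁻⁴ s⁻¹
Wind speed in SI: 103 knots = 53.0 m/s
Geostrophic balance rearranged: |∂P/∂n| = f ρ V_g
|∂P/∂n| = 1.43×10⁻⁴ × 1.20 × 53.0 = 9.10×10⁻³ Pa/m

9.10×10⁻³ Pa/m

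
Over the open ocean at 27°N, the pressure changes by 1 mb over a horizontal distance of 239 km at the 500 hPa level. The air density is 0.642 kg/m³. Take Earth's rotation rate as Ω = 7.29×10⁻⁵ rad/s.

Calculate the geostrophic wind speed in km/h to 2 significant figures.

Coriolis parameter at 27°N:
f = 2Ω sin φ = 2 × 7.29×10⁻⁵ × sin 27° = 6.62×10⁻⁵ s⁻¹
Pressure gradient: |∂P/∂n| = 100 Pa / 239000 m = 4.18×10⁻⁴ Pa/m
Geostrophic balance (pressure-gradient force = Coriolis force):
V_g = (1/(fρ)) |∂P/∂n| = 4.18×10⁻⁴ / (6.62×10⁻⁵ × 0.642) = 9.85 m/s
Converting: 9.85 m/s × 3.6 = 35 km/h

35 km/h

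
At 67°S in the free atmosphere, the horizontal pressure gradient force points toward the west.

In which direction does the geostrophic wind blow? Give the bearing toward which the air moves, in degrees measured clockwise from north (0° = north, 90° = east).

180°

The pressure-gradient force points toward the west (bearing 270°).
Geostrophic balance: in the Southern Hemisphere the Coriolis force deflects motion to the left, so the geostrophic wind blows 90° to the left of the pressure-gradient force (low pressure on the right).
Rotating 270° by 90° counterclockwise gives 180° — the wind blows toward the south.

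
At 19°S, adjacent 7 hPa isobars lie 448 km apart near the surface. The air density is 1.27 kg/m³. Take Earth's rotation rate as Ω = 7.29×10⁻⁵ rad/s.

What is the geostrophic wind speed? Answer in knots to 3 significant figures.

50.4 knots

Coriolis parameter at 19°S:
f = 2Ω sin φ = 2 × 7.29×10⁻⁵ × sin 19° = 4.75×10⁻⁵ s⁻¹
Pressure gradient: |∂P/∂n| = 700 Pa / 448000 m = 1.56×10⁻³ Pa/m
Geostrophic balance (pressure-gradient force = Coriolis force):
V_g = (1/(fρ)) |∂P/∂n| = 1.56×10⁻³ / (4.75×10⁻⁵ × 1.27) = 25.9 m/s
Converting: 25.9 m/s × 1.944 = 50.4 knots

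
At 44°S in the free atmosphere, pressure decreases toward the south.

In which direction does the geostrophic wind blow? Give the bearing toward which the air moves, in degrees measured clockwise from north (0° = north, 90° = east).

The pressure-gradient force points toward the south (bearing 180°).
Geostrophic balance: in the Southern Hemisphere the Coriolis force deflects motion to the left, so the geostrophic wind blows 90° to the left of the pressure-gradient force (low pressure on the right).
Rotating 180° by 90° counterclockwise gives 090° — the wind blows toward the east.

090°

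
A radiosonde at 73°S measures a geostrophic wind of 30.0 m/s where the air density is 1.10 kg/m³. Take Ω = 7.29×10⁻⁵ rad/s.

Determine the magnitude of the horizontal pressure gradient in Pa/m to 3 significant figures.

4.60×10⁻³ Pa/m

Coriolis parameter at 73°S:
f = 2Ω sin φ = 2 × 7.29×10⁻⁵ × sin 73° = 1.39×10⁻⁴ s⁻¹
Geostrophic balance rearranged: |∂P/∂n| = f ρ V_g
|∂P/∂n| = 1.39×10⁻⁴ × 1.10 × 30.0 = 4.60×10⁻³ Pa/m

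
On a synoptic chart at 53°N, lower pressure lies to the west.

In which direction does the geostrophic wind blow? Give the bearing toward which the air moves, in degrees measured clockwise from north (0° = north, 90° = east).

000°

The pressure-gradient force points toward the west (bearing 270°).
Geostrophic balance: in the Northern Hemisphere the Coriolis force deflects motion to the right, so the geostrophic wind blows 90° to the right of the pressure-gradient force (low pressure on the left).
Rotating 270° by 90° clockwise gives 000° — the wind blows toward the north.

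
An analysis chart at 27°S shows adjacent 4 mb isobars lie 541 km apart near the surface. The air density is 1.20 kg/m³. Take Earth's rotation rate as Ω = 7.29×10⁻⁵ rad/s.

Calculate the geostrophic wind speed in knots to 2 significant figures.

18 knots

Coriolis parameter at 27°S:
f = 2Ω sin φ = 2 × 7.29×10⁻⁵ × sin 27° = 6.62×10⁻⁵ s⁻¹
Pressure gradient: |∂P/∂n| = 400 Pa / 541000 m = 7.39×10⁻⁴ Pa/m
Geostrophic balance (pressure-gradient force = Coriolis force):
V_g = (1/(fρ)) |∂P/∂n| = 7.39×10⁻⁴ / (6.62×10⁻⁵ × 1.20) = 9.31 m/s
Converting: 9.31 m/s × 1.944 = 18 knots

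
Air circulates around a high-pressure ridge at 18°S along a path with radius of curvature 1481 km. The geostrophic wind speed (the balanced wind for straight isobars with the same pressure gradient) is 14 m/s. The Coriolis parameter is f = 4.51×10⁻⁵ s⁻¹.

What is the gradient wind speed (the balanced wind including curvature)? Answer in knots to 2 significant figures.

Around a high, pressure-gradient force acts outward with centrifugal, so Coriolis balances both:
fV = (1/ρ)|∂P/∂n| + V²/R  →  V² − fR·V + fR·V_g = 0
With fR = 4.51×10⁻⁵ × 1481×10³ m = 66.8 m/s:
V = [fR − √((fR)² − 4 fR V_g)]/2 = [66.8 − √(66.8² − 4×66.8×14)]/2 = 20 m/s
Supergeostrophic (V > V_g = 14 m/s), as expected around a high.
Converting: 20 m/s × 1.944 = 39 knots

39 knots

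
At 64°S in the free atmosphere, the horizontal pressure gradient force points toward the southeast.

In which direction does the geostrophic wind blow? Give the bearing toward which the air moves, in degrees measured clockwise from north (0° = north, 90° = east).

045°

The pressure-gradient force points toward the southeast (bearing 135°).
Geostrophic balance: in the Southern Hemisphere the Coriolis force deflects motion to the left, so the geostrophic wind blows 90° to the left of the pressure-gradient force (low pressure on the right).
Rotating 135° by 90° counterclockwise gives 045° — the wind blows toward the northeast.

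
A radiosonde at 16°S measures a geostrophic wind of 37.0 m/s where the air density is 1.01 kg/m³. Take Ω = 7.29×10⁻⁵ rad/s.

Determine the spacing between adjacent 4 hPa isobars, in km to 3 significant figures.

Coriolis parameter at 16°S:
f = 2Ω sin φ = 2 × 7.29×10⁻⁵ × sin 16° = 4.02×10⁻⁵ s⁻¹
Geostrophic balance rearranged: |∂P/∂n| = f ρ V_g
|∂P/∂n| = 4.02×10⁻⁵ × 1.01 × 37.0 = 1.50×10⁻³ Pa/m
Isobar spacing: Δn = ΔP/|∂P/∂n| = 400 Pa / 1.50×10⁻³ Pa/m = 266343 m ≈ 266 km

266 km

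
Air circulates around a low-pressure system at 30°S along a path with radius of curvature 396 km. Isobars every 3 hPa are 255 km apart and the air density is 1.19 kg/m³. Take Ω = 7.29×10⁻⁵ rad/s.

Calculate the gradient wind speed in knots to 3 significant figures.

Coriolis parameter at 30°S:
f = 2Ω sin φ = 2 × 7.29×10⁻⁵ × sin 30° = 7.29×10⁻⁵ s⁻¹
Pressure gradient: |∂P/∂n| = 300 Pa / 255000 m = 1.18×10⁻³ Pa/m
Geostrophic speed: V_g = |∂P/∂n|/(fρ) = 1.18×10⁻³/(7.29×10⁻⁵ × 1.19) = 13.6 m/s
Around a low, centrifugal force acts outward with Coriolis, so pressure-gradient force balances both:
(1/ρ)|∂P/∂n| = fV + V²/R  →  V² + fR·V − fR·V_g = 0
With fR = 7.29×10⁻⁵ × 396×10³ m = 28.9 m/s:
V = [−fR + √((fR)² + 4 fR V_g)]/2 = [−28.9 + √(28.9² + 4×28.9×13.6)]/2 = 10.1 m/s
Subgeostrophic (V < V_g = 13.6 m/s), as expected around a low.
Converting: 10.1 m/s × 1.944 = 19.6 knots

19.6 knots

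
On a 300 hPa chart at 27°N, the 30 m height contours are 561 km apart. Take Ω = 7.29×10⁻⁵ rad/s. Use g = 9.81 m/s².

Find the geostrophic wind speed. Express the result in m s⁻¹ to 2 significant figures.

Coriolis parameter at 27°N:
f = 2Ω sin φ = 2 × 7.29×10⁻⁵ × sin 27° = 6.62×10⁻⁵ s⁻¹
Height gradient: |∂Z/∂n| = 30 m / 561000 m = 5.35×10⁻⁵
On a pressure surface, geostrophic balance gives V_g = (g/f)|∂Z/∂n|:
V_g = 9.81 × 5.35×10⁻⁵ / 6.62×10⁻⁵ = 7.93 m/s

7.9 m s⁻¹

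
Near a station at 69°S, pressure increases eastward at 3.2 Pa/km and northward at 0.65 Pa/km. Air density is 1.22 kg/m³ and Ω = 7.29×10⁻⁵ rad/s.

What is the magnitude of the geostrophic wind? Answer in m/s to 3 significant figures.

19.7 m/s

Coriolis parameter at 69°S:
f = 2Ω sin φ = 2 × 7.29×10⁻⁵ × sin 69° = 1.36×10⁻⁴ s⁻¹
In the Southern Hemisphere f is negative: f = −1.36×10⁻⁴ s⁻¹.
Component geostrophic relations (x east, y north):
u_g = −(1/(fρ)) ∂P/∂y,  v_g = (1/(fρ)) ∂P/∂x
u_g = −(0.65×10⁻³)/(−1.36×10⁻⁴ × 1.22) = 3.91 m/s;  v_g = (3.2×10⁻³)/(−1.36×10⁻⁴ × 1.22) = −19.3 m/s
|V_g| = √(u_g² + v_g²) = 19.7 m/s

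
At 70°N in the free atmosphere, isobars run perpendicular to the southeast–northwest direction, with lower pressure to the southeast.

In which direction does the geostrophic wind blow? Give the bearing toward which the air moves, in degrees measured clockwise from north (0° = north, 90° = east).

225°

The pressure-gradient force points toward the southeast (bearing 135°).
Geostrophic balance: in the Northern Hemisphere the Coriolis force deflects motion to the right, so the geostrophic wind blows 90° to the right of the pressure-gradient force (low pressure on the left).
Rotating 135° by 90° clockwise gives 225° — the wind blows toward the southwest.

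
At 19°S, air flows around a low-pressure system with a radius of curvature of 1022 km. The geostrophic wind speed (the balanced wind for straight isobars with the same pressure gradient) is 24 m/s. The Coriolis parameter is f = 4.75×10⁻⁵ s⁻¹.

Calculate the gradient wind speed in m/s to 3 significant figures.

17.6 m/s

Around a low, centrifugal force acts outward with Coriolis, so pressure-gradient force balances both:
(1/ρ)|∂P/∂n| = fV + V²/R  →  V² + fR·V − fR·V_g = 0
With fR = 4.75×10⁻⁵ × 1022×10³ m = 48.5 m/s:
V = [−fR + √((fR)² + 4 fR V_g)]/2 = [−48.5 + √(48.5² + 4×48.5×24)]/2 = 17.6 m/s
Subgeostrophic (V < V_g = 24 m/s), as expected around a low.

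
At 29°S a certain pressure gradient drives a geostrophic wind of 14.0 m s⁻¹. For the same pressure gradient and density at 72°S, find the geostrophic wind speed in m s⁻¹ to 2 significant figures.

7.1 m s⁻¹

With the same pressure gradient and density, V_g ∝ 1/f ∝ 1/sin φ.
V₂ = V₁ · sin φ₁ / sin φ₂ = 14.0 × sin 29° / sin 72°
V₂ = 14.0 × 0.4848/0.9511 = 7.1 m s⁻¹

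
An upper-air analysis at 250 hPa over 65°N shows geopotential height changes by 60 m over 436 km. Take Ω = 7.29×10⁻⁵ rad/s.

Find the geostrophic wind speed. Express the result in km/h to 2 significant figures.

37 km/h

Coriolis parameter at 65°N:
f = 2Ω sin φ = 2 × 7.29×10⁻⁵ × sin 65° = 1.32×10⁻⁴ s⁻¹
Height gradient: |∂Z/∂n| = 60 m / 436000 m = 1.38×10⁻⁴
On a pressure surface, geostrophic balance gives V_g = (g/f)|∂Z/∂n|:
V_g = 9.81 × 1.38×10⁻⁴ / 1.32×10⁻⁴ = 10.2 m/s
Converting: 10.2 m/s × 3.6 = 37 km/h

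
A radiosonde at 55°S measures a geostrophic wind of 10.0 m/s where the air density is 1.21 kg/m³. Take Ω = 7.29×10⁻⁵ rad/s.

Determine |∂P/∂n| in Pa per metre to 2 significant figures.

1.4×10⁻³ Pa/m

Coriolis parameter at 55°S:
f = 2Ω sin φ = 2 × 7.29×10⁻⁵ × sin 55° = 1.19×10⁻⁴ s⁻¹
Geostrophic balance rearranged: |∂P/∂n| = f ρ V_g
|∂P/∂n| = 1.19×10⁻⁴ × 1.21 × 10.0 = 1.45×10⁻³ Pa/m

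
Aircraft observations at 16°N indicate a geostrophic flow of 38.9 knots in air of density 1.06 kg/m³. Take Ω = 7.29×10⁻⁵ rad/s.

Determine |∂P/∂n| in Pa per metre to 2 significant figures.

Coriolis parameter at 16°N:
f = 2Ω sin φ = 2 × 7.29×10⁻⁵ × sin 16° = 4.02×10⁻⁵ s⁻¹
Wind speed in SI: 38.9 knots = 20.0 m/s
Geostrophic balance rearranged: |∂P/∂n| = f ρ V_g
|∂P/∂n| = 4.02×10⁻⁵ × 1.06 × 20.0 = 8.52×10⁻⁴ Pa/m

8.5×10⁻⁴ Pa/m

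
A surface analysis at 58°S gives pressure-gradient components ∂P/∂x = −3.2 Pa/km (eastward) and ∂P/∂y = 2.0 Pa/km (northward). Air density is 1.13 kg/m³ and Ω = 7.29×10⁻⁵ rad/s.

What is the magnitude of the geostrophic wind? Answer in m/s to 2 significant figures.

Coriolis parameter at 58°S:
f = 2Ω sin φ = 2 × 7.29×10⁻⁵ × sin 58° = 1.24×10⁻⁴ s⁻¹
In the Southern Hemisphere f is negative: f = −1.24×10⁻⁴ s⁻¹.
Component geostrophic relations (x east, y north):
u_g = −(1/(fρ)) ∂P/∂y,  v_g = (1/(fρ)) ∂P/∂x
u_g = −(2.0×10⁻³)/(−1.24×10⁻⁴ × 1.13) = 14.3 m/s;  v_g = (−3.2×10⁻³)/(−1.24×10⁻⁴ × 1.13) = 22.9 m/s
|V_g| = √(u_g² + v_g²) = 27.0 m/s

27 m/s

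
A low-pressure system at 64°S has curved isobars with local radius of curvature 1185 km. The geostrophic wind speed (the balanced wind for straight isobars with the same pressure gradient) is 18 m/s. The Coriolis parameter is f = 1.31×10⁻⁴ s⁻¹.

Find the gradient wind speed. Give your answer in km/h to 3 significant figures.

58.6 km/h

Around a low, centrifugal force acts outward with Coriolis, so pressure-gradient force balances both:
(1/ρ)|∂P/∂n| = fV + V²/R  →  V² + fR·V − fR·V_g = 0
With fR = 1.31×10⁻⁴ × 1185×10³ m = 155 m/s:
V = [−fR + √((fR)² + 4 fR V_g)]/2 = [−155 + √(155² + 4×155×18)]/2 = 16.3 m/s
Subgeostrophic (V < V_g = 18 m/s), as expected around a low.
Converting: 16.3 m/s × 3.6 = 58.6 km/h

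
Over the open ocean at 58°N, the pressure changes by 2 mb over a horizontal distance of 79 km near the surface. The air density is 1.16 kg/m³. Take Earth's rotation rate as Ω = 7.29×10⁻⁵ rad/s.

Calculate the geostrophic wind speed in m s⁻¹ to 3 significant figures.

17.7 m s⁻¹

Coriolis parameter at 58°N:
f = 2Ω sin φ = 2 × 7.29×10⁻⁵ × sin 58° = 1.24×10⁻⁴ s⁻¹
Pressure gradient: |∂P/∂n| = 200 Pa / 79000 m = 2.53×10⁻³ Pa/m
Geostrophic balance (pressure-gradient force = Coriolis force):
V_g = (1/(fρ)) |∂P/∂n| = 2.53×10⁻³ / (1.24×10⁻⁴ × 1.16) = 17.7 m/s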